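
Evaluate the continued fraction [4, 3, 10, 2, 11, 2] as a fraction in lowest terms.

6731/1557

Using pₖ = aₖpₖ₋₁ + pₖ₋₂ and qₖ = aₖqₖ₋₁ + qₖ₋₂:
  k=0: a=4, p=4, q=1
  k=1: a=3, p=13, q=3
  k=2: a=10, p=134, q=31
  k=3: a=2, p=281, q=65
  k=4: a=11, p=3225, q=746
  k=5: a=2, p=6731, q=1557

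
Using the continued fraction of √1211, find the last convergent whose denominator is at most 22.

√1211 = [34; 1, 3, 1, 68, …] (period length 4).
Convergents:
  p_0/q_0 = 34/1
  p_1/q_1 = 35/1
  p_2/q_2 = 139/4
  p_3/q_3 = 174/5
  p_4/q_4 = 11971/344
q_3 = 5 ≤ 22 < 344 = q_4, so the answer is 174/5.

174/5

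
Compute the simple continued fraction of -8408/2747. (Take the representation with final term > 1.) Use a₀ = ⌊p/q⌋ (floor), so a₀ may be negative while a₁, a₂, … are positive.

[-4; 1, 15, 2, 4, 2, 2, 3]

-8408 = -4*2747 + 2580
2747 = 1*2580 + 167
2580 = 15*167 + 75
167 = 2*75 + 17
75 = 4*17 + 7
17 = 2*7 + 3
7 = 2*3 + 1
3 = 3*1 + 0  (stop)
So -8408/2747 = [-4; 1, 15, 2, 4, 2, 2, 3].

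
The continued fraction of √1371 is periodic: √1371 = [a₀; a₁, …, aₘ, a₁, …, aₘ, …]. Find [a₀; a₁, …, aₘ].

[37; 37, 74]

a₀ = ⌊√1371⌋ = 37.
With m₀=0, d₀=1 and mₖ₊₁ = dₖaₖ − mₖ, dₖ₊₁ = (n − mₖ₊₁²)/dₖ, aₖ₊₁ = ⌊(a₀+mₖ₊₁)/dₖ₊₁⌋:
  k=1: m=37, d=2, a=37
  k=2: m=37, d=1, a=74
d=1 and a=2a₀=74 at k=2, so the next step gives (m, d) = (37, 2) again — its k=1 value — and the period has length 2.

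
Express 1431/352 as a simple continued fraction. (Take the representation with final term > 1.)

1431 = 4×352 + 23
352 = 15×23 + 7
23 = 3×7 + 2
7 = 3×2 + 1
2 = 2×1 + 0  (stop)
So 1431/352 = [4; 15, 3, 3, 2].

[4; 15, 3, 3, 2]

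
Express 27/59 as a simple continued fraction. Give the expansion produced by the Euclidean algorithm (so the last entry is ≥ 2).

27 = 0×59 + 27
59 = 2×27 + 5
27 = 5×5 + 2
5 = 2×2 + 1
2 = 2×1 + 0  (stop)
So 27/59 = [0; 2, 5, 2, 2].

[0; 2, 5, 2, 2]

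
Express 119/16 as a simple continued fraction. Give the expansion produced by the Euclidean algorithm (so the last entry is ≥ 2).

[7; 2, 3, 2]

119 = 7·16 + 7
16 = 2·7 + 2
7 = 3·2 + 1
2 = 2·1 + 0  (stop)
So 119/16 = [7; 2, 3, 2].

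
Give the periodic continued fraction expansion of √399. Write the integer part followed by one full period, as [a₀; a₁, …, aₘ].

a₀ = ⌊√399⌋ = 19.

[19; 1, 38]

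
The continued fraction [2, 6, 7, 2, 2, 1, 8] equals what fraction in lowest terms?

Fold from the inside: start with 8/1.
  1 + 1/8 = 9/8
  2 + 8/9 = 26/9
  2 + 9/26 = 61/26
  7 + 26/61 = 453/61
  6 + 61/453 = 2779/453
  2 + 453/2779 = 6011/2779

6011/2779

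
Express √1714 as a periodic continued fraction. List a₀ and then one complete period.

a₀ = ⌊√1714⌋ = 41.
With m₀=0, d₀=1 and mₖ₊₁ = dₖaₖ − mₖ, dₖ₊₁ = (n − mₖ₊₁²)/dₖ, aₖ₊₁ = ⌊(a₀+mₖ₊₁)/dₖ₊₁⌋:
  k=1: m=41, d=33, a=2
  k=2: m=25, d=33, a=2
  k=3: m=41, d=1, a=82
d=1 and a=2a₀=82 at k=3, so the next step gives (m, d) = (41, 33) again — its k=1 value — and the period has length 3.

[41; 2, 2, 82]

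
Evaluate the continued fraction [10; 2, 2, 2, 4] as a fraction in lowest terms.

Fold from the inside: start with 4/1.
  2 + 1/4 = 9/4
  2 + 4/9 = 22/9
  2 + 9/22 = 53/22
  10 + 22/53 = 552/53

552/53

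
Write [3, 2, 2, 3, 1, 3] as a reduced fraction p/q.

283/83

Fold from the inside: start with 3/1.
  1 + 1/3 = 4/3
  3 + 3/4 = 15/4
  2 + 4/15 = 34/15
  2 + 15/34 = 83/34
  3 + 34/83 = 283/83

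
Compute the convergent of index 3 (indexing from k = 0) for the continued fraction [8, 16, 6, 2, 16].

Using pₖ = aₖpₖ₋₁ + pₖ₋₂, qₖ = aₖqₖ₋₁ + qₖ₋₂ (with p₋₁=1, p₋₂=0, q₋₁=0, q₋₂=1):
  k=0: a=8, p=8, q=1
  k=1: a=16, p=129, q=16
  k=2: a=6, p=782, q=97
  k=3: a=2, p=1693, q=210

1693/210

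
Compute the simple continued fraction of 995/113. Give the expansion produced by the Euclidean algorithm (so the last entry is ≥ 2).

[8; 1, 4, 7, 3]

995 = 8×113 + 91
113 = 1×91 + 22
91 = 4×22 + 3
22 = 7×3 + 1
3 = 3×1 + 0  (stop)
So 995/113 = [8; 1, 4, 7, 3].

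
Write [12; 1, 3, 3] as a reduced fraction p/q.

Fold from the inside: start with 3/1.
  3 + 1/3 = 10/3
  1 + 3/10 = 13/10
  12 + 10/13 = 166/13

166/13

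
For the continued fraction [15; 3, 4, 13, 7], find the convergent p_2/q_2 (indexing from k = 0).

199/13

Using pₖ = aₖpₖ₋₁ + pₖ₋₂, qₖ = aₖqₖ₋₁ + qₖ₋₂ (with p₋₁=1, p₋₂=0, q₋₁=0, q₋₂=1):
  k=0: a=15, p=15, q=1
  k=1: a=3, p=46, q=3
  k=2: a=4, p=199, q=13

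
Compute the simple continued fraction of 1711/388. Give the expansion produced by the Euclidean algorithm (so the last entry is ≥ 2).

[4; 2, 2, 3, 1, 2, 6]

1711 = 4*388 + 159
388 = 2*159 + 70
159 = 2*70 + 19
70 = 3*19 + 13
19 = 1*13 + 6
13 = 2*6 + 1
6 = 6*1 + 0  (stop)
So 1711/388 = [4; 2, 2, 3, 1, 2, 6].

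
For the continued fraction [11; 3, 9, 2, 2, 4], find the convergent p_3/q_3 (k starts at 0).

Using pₖ = aₖpₖ₋₁ + pₖ₋₂, qₖ = aₖqₖ₋₁ + qₖ₋₂ (with p₋₁=1, p₋₂=0, q₋₁=0, q₋₂=1):
  k=0: a=11, p=11, q=1
  k=1: a=3, p=34, q=3
  k=2: a=9, p=317, q=28
  k=3: a=2, p=668, q=59

668/59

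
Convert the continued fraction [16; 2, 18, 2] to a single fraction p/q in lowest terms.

Fold from the inside: start with 2/1.
  18 + 1/2 = 37/2
  2 + 2/37 = 76/37
  16 + 37/76 = 1253/76

1253/76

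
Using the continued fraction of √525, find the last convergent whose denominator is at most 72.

527/23

√525 = [22; 1, 10, 2, 10, 1, 44, …] (period length 6).
Convergents:
  p_0/q_0 = 22/1
  p_1/q_1 = 23/1
  p_2/q_2 = 252/11
  p_3/q_3 = 527/23
  p_4/q_4 = 5522/241
q_3 = 23 ≤ 72 < 241 = q_4, so the answer is 527/23.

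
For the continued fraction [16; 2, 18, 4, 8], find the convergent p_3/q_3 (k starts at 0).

2473/150

Using pₖ = aₖpₖ₋₁ + pₖ₋₂, qₖ = aₖqₖ₋₁ + qₖ₋₂ (with p₋₁=1, p₋₂=0, q₋₁=0, q₋₂=1):
  k=0: a=16, p=16, q=1
  k=1: a=2, p=33, q=2
  k=2: a=18, p=610, q=37
  k=3: a=4, p=2473, q=150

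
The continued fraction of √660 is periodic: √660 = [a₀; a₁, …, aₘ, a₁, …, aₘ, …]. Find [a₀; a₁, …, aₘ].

[25; 1, 2, 4, 2, 1, 50]

a₀ = ⌊√660⌋ = 25.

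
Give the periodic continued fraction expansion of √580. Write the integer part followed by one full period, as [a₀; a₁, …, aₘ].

a₀ = ⌊√580⌋ = 24.
With m₀=0, d₀=1 and mₖ₊₁ = dₖaₖ − mₖ, dₖ₊₁ = (n − mₖ₊₁²)/dₖ, aₖ₊₁ = ⌊(a₀+mₖ₊₁)/dₖ₊₁⌋:
  k=1: m=24, d=4, a=12
  k=2: m=24, d=1, a=48
d=1 and a=2a₀=48 at k=2, so the next step gives (m, d) = (24, 4) again — its k=1 value — and the period has length 2.

[24; 12, 48]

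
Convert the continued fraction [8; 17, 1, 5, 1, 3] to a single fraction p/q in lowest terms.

Using pₖ = aₖpₖ₋₁ + pₖ₋₂ and qₖ = aₖqₖ₋₁ + qₖ₋₂:
  k=0: a=8, p=8, q=1
  k=1: a=17, p=137, q=17
  k=2: a=1, p=145, q=18
  k=3: a=5, p=862, q=107
  k=4: a=1, p=1007, q=125
  k=5: a=3, p=3883, q=482

3883/482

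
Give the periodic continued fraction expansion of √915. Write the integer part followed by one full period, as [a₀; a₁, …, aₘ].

[30; 4, 60]

a₀ = ⌊√915⌋ = 30.
With m₀=0, d₀=1 and mₖ₊₁ = dₖaₖ − mₖ, dₖ₊₁ = (n − mₖ₊₁²)/dₖ, aₖ₊₁ = ⌊(a₀+mₖ₊₁)/dₖ₊₁⌋:
  k=1: m=30, d=15, a=4
  k=2: m=30, d=1, a=60
d=1 and a=2a₀=60 at k=2, so the next step gives (m, d) = (30, 15) again — its k=1 value — and the period has length 2.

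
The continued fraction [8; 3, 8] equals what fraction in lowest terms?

208/25

Fold from the inside: start with 8/1.
  3 + 1/8 = 25/8
  8 + 8/25 = 208/25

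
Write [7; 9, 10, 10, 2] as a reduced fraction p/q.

Using pₖ = aₖpₖ₋₁ + pₖ₋₂ and qₖ = aₖqₖ₋₁ + qₖ₋₂:
  k=0: a=7, p=7, q=1
  k=1: a=9, p=64, q=9
  k=2: a=10, p=647, q=91
  k=3: a=10, p=6534, q=919
  k=4: a=2, p=13715, q=1929

13715/1929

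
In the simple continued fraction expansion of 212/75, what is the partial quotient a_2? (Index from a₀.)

4

212 = 2·75 + 62   →  a_0 = 2
75 = 1·62 + 13   →  a_1 = 1
62 = 4·13 + 10   →  a_2 = 4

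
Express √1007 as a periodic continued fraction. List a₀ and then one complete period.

a₀ = ⌊√1007⌋ = 31.

[31; 1, 2, 1, 2, 1, 62]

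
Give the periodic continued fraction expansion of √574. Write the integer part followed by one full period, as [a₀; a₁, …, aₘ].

a₀ = ⌊√574⌋ = 23.
With m₀=0, d₀=1 and mₖ₊₁ = dₖaₖ − mₖ, dₖ₊₁ = (n − mₖ₊₁²)/dₖ, aₖ₊₁ = ⌊(a₀+mₖ₊₁)/dₖ₊₁⌋:
  k=1: m=23, d=45, a=1
  k=2: m=22, d=2, a=22
  k=3: m=22, d=45, a=1
  k=4: m=23, d=1, a=46
d=1 and a=2a₀=46 at k=4, so the next step gives (m, d) = (23, 45) again — its k=1 value — and the period has length 4.

[23; 1, 22, 1, 46]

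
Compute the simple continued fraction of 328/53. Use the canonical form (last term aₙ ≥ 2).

328 = 6·53 + 10
53 = 5·10 + 3
10 = 3·3 + 1
3 = 3·1 + 0  (stop)
So 328/53 = [6; 5, 3, 3].

[6; 5, 3, 3]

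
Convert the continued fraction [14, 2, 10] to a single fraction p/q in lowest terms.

304/21

Using pₖ = aₖpₖ₋₁ + pₖ₋₂ and qₖ = aₖqₖ₋₁ + qₖ₋₂:
  k=0: a=14, p=14, q=1
  k=1: a=2, p=29, q=2
  k=2: a=10, p=304, q=21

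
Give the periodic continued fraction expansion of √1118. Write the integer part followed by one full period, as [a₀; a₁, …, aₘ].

[33; 2, 3, 2, 3, 2, 66]

a₀ = ⌊√1118⌋ = 33.
With m₀=0, d₀=1 and mₖ₊₁ = dₖaₖ − mₖ, dₖ₊₁ = (n − mₖ₊₁²)/dₖ, aₖ₊₁ = ⌊(a₀+mₖ₊₁)/dₖ₊₁⌋:
  k=1: m=33, d=29, a=2
  k=2: m=25, d=17, a=3
  k=3: m=26, d=26, a=2
  k=4: m=26, d=17, a=3
  k=5: m=25, d=29, a=2
  k=6: m=33, d=1, a=66
d=1 and a=2a₀=66 at k=6, so the next step gives (m, d) = (33, 29) again — its k=1 value — and the period has length 6.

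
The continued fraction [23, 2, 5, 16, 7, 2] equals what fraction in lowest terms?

Fold from the inside: start with 2/1.
  7 + 1/2 = 15/2
  16 + 2/15 = 242/15
  5 + 15/242 = 1225/242
  2 + 242/1225 = 2692/1225
  23 + 1225/2692 = 63141/2692

63141/2692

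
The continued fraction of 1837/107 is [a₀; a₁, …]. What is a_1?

5

1837 = 17·107 + 18   →  a_0 = 17
107 = 5·18 + 17   →  a_1 = 5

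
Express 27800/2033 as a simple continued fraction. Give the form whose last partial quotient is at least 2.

[13; 1, 2, 14, 11, 1, 3]

27800 = 13·2033 + 1371
2033 = 1·1371 + 662
1371 = 2·662 + 47
662 = 14·47 + 4
47 = 11·4 + 3
4 = 1·3 + 1
3 = 3·1 + 0  (stop)
So 27800/2033 = [13; 1, 2, 14, 11, 1, 3].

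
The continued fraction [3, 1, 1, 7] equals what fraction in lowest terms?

Using pₖ = aₖpₖ₋₁ + pₖ₋₂ and qₖ = aₖqₖ₋₁ + qₖ₋₂:
  k=0: a=3, p=3, q=1
  k=1: a=1, p=4, q=1
  k=2: a=1, p=7, q=2
  k=3: a=7, p=53, q=15

53/15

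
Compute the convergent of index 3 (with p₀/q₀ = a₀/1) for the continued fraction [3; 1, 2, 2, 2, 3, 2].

Using pₖ = aₖpₖ₋₁ + pₖ₋₂, qₖ = aₖqₖ₋₁ + qₖ₋₂ (with p₋₁=1, p₋₂=0, q₋₁=0, q₋₂=1):
  k=0: a=3, p=3, q=1
  k=1: a=1, p=4, q=1
  k=2: a=2, p=11, q=3
  k=3: a=2, p=26, q=7

26/7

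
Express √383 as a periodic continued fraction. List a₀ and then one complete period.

[19; 1, 1, 3, 19, 3, 1, 1, 38]

a₀ = ⌊√383⌋ = 19.
With m₀=0, d₀=1 and mₖ₊₁ = dₖaₖ − mₖ, dₖ₊₁ = (n − mₖ₊₁²)/dₖ, aₖ₊₁ = ⌊(a₀+mₖ₊₁)/dₖ₊₁⌋:
  k=1: m=19, d=22, a=1
  k=2: m=3, d=17, a=1
  k=3: m=14, d=11, a=3
  k=4: m=19, d=2, a=19
  k=5: m=19, d=11, a=3
  k=6: m=14, d=17, a=1
  k=7: m=3, d=22, a=1
  k=8: m=19, d=1, a=38
d=1 and a=2a₀=38 at k=8, so the next step gives (m, d) = (19, 22) again — its k=1 value — and the period has length 8.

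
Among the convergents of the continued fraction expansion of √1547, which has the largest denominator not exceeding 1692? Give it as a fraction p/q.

√1547 = [39; 3, 78, …] (period length 2).
Convergents:
  p_0/q_0 = 39/1
  p_1/q_1 = 118/3
  p_2/q_2 = 9243/235
  p_3/q_3 = 27847/708
  p_4/q_4 = 2181309/55459
q_3 = 708 ≤ 1692 < 55459 = q_4, so the answer is 27847/708.

27847/708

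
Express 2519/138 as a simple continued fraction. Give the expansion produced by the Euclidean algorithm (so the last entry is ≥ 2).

2519 = 18×138 + 35
138 = 3×35 + 33
35 = 1×33 + 2
33 = 16×2 + 1
2 = 2×1 + 0  (stop)
So 2519/138 = [18; 3, 1, 16, 2].

[18; 3, 1, 16, 2]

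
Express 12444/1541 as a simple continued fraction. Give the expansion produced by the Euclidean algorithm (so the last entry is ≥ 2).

12444 = 8*1541 + 116
1541 = 13*116 + 33
116 = 3*33 + 17
33 = 1*17 + 16
17 = 1*16 + 1
16 = 16*1 + 0  (stop)
So 12444/1541 = [8; 13, 3, 1, 1, 16].

[8; 13, 3, 1, 1, 16]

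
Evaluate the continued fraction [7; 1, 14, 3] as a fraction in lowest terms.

Fold from the inside: start with 3/1.
  14 + 1/3 = 43/3
  1 + 3/43 = 46/43
  7 + 43/46 = 365/46

365/46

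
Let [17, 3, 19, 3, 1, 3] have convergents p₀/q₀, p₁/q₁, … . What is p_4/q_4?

Using pₖ = aₖpₖ₋₁ + pₖ₋₂, qₖ = aₖqₖ₋₁ + qₖ₋₂ (with p₋₁=1, p₋₂=0, q₋₁=0, q₋₂=1):
  k=0: a=17, p=17, q=1
  k=1: a=3, p=52, q=3
  k=2: a=19, p=1005, q=58
  k=3: a=3, p=3067, q=177
  k=4: a=1, p=4072, q=235

4072/235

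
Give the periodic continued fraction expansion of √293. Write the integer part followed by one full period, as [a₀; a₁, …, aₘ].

a₀ = ⌊√293⌋ = 17.
With m₀=0, d₀=1 and mₖ₊₁ = dₖaₖ − mₖ, dₖ₊₁ = (n − mₖ₊₁²)/dₖ, aₖ₊₁ = ⌊(a₀+mₖ₊₁)/dₖ₊₁⌋:
  k=1: m=17, d=4, a=8
  k=2: m=15, d=17, a=1
  k=3: m=2, d=17, a=1
  k=4: m=15, d=4, a=8
  k=5: m=17, d=1, a=34
d=1 and a=2a₀=34 at k=5, so the next step gives (m, d) = (17, 4) again — its k=1 value — and the period has length 5.

[17; 8, 1, 1, 8, 34]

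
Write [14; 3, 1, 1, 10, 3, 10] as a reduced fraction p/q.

33767/2364

Using pₖ = aₖpₖ₋₁ + pₖ₋₂ and qₖ = aₖqₖ₋₁ + qₖ₋₂:
  k=0: a=14, p=14, q=1
  k=1: a=3, p=43, q=3
  k=2: a=1, p=57, q=4
  k=3: a=1, p=100, q=7
  k=4: a=10, p=1057, q=74
  k=5: a=3, p=3271, q=229
  k=6: a=10, p=33767, q=2364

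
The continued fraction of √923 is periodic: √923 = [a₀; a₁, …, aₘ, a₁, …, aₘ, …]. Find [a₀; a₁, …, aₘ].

a₀ = ⌊√923⌋ = 30.
With m₀=0, d₀=1 and mₖ₊₁ = dₖaₖ − mₖ, dₖ₊₁ = (n − mₖ₊₁²)/dₖ, aₖ₊₁ = ⌊(a₀+mₖ₊₁)/dₖ₊₁⌋:
  k=1: m=30, d=23, a=2
  k=2: m=16, d=29, a=1
  k=3: m=13, d=26, a=1
  k=4: m=13, d=29, a=1
  k=5: m=16, d=23, a=2
  k=6: m=30, d=1, a=60
d=1 and a=2a₀=60 at k=6, so the next step gives (m, d) = (30, 23) again — its k=1 value — and the period has length 6.

[30; 2, 1, 1, 1, 2, 60]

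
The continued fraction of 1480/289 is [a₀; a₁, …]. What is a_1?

1480 = 5·289 + 35   →  a_0 = 5
289 = 8·35 + 9   →  a_1 = 8

8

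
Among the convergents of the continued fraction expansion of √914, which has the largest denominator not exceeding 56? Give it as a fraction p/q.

1300/43

√914 = [30; 4, 3, 3, 4, 60, …] (period length 5).
Convergents:
  p_0/q_0 = 30/1
  p_1/q_1 = 121/4
  p_2/q_2 = 393/13
  p_3/q_3 = 1300/43
  p_4/q_4 = 5593/185
q_3 = 43 ≤ 56 < 185 = q_4, so the answer is 1300/43.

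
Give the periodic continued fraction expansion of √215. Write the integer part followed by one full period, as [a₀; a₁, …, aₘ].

[14; 1, 1, 1, 28]

a₀ = ⌊√215⌋ = 14.
With m₀=0, d₀=1 and mₖ₊₁ = dₖaₖ − mₖ, dₖ₊₁ = (n − mₖ₊₁²)/dₖ, aₖ₊₁ = ⌊(a₀+mₖ₊₁)/dₖ₊₁⌋:
  k=1: m=14, d=19, a=1
  k=2: m=5, d=10, a=1
  k=3: m=5, d=19, a=1
  k=4: m=14, d=1, a=28
d=1 and a=2a₀=28 at k=4, so the next step gives (m, d) = (14, 19) again — its k=1 value — and the period has length 4.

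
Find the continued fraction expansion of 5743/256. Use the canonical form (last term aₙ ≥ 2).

5743 = 22·256 + 111
256 = 2·111 + 34
111 = 3·34 + 9
34 = 3·9 + 7
9 = 1·7 + 2
7 = 3·2 + 1
2 = 2·1 + 0  (stop)
So 5743/256 = [22; 2, 3, 3, 1, 3, 2].

[22; 2, 3, 3, 1, 3, 2]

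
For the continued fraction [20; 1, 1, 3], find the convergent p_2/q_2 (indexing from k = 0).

Using pₖ = aₖpₖ₋₁ + pₖ₋₂, qₖ = aₖqₖ₋₁ + qₖ₋₂ (with p₋₁=1, p₋₂=0, q₋₁=0, q₋₂=1):
  k=0: a=20, p=20, q=1
  k=1: a=1, p=21, q=1
  k=2: a=1, p=41, q=2

41/2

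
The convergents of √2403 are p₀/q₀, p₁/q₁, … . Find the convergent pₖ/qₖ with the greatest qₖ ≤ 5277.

235445/4803

√2403 = [49; 49, 98, …] (period length 2).
Convergents:
  p_0/q_0 = 49/1
  p_1/q_1 = 2402/49
  p_2/q_2 = 235445/4803
  p_3/q_3 = 11539207/235396
q_2 = 4803 ≤ 5277 < 235396 = q_3, so the answer is 235445/4803.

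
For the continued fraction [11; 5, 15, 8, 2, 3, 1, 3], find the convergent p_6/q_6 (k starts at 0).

65180/5821

Using pₖ = aₖpₖ₋₁ + pₖ₋₂, qₖ = aₖqₖ₋₁ + qₖ₋₂ (with p₋₁=1, p₋₂=0, q₋₁=0, q₋₂=1):
  k=0: a=11, p=11, q=1
  k=1: a=5, p=56, q=5
  k=2: a=15, p=851, q=76
  k=3: a=8, p=6864, q=613
  k=4: a=2, p=14579, q=1302
  k=5: a=3, p=50601, q=4519
  k=6: a=1, p=65180, q=5821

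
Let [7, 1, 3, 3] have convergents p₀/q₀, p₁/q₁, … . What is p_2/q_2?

Using pₖ = aₖpₖ₋₁ + pₖ₋₂, qₖ = aₖqₖ₋₁ + qₖ₋₂ (with p₋₁=1, p₋₂=0, q₋₁=0, q₋₂=1):
  k=0: a=7, p=7, q=1
  k=1: a=1, p=8, q=1
  k=2: a=3, p=31, q=4

31/4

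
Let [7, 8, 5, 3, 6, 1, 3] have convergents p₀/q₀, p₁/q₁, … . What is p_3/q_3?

Using pₖ = aₖpₖ₋₁ + pₖ₋₂, qₖ = aₖqₖ₋₁ + qₖ₋₂ (with p₋₁=1, p₋₂=0, q₋₁=0, q₋₂=1):
  k=0: a=7, p=7, q=1
  k=1: a=8, p=57, q=8
  k=2: a=5, p=292, q=41
  k=3: a=3, p=933, q=131

933/131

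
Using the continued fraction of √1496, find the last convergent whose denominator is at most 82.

√1496 = [38; 1, 2, 9, 2, 1, 76, …] (period length 6).
Convergents:
  p_0/q_0 = 38/1
  p_1/q_1 = 39/1
  p_2/q_2 = 116/3
  p_3/q_3 = 1083/28
  p_4/q_4 = 2282/59
  p_5/q_5 = 3365/87
q_4 = 59 ≤ 82 < 87 = q_5, so the answer is 2282/59.

2282/59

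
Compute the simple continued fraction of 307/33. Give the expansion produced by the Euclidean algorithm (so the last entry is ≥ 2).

307 = 9×33 + 10
33 = 3×10 + 3
10 = 3×3 + 1
3 = 3×1 + 0  (stop)
So 307/33 = [9; 3, 3, 3].

[9; 3, 3, 3]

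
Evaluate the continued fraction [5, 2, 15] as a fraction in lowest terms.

Fold from the inside: start with 15/1.
  2 + 1/15 = 31/15
  5 + 15/31 = 170/31

170/31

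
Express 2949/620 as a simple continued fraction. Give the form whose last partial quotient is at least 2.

[4; 1, 3, 9, 2, 3, 2]

2949 = 4·620 + 469
620 = 1·469 + 151
469 = 3·151 + 16
151 = 9·16 + 7
16 = 2·7 + 2
7 = 3·2 + 1
2 = 2·1 + 0  (stop)
So 2949/620 = [4; 1, 3, 9, 2, 3, 2].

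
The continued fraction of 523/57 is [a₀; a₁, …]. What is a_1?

523 = 9·57 + 10   →  a_0 = 9
57 = 5·10 + 7   →  a_1 = 5

5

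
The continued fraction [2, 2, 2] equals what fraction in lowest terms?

Fold from the inside: start with 2/1.
  2 + 1/2 = 5/2
  2 + 2/5 = 12/5

12/5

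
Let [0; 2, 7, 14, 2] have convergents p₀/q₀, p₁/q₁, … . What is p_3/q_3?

Using pₖ = aₖpₖ₋₁ + pₖ₋₂, qₖ = aₖqₖ₋₁ + qₖ₋₂ (with p₋₁=1, p₋₂=0, q₋₁=0, q₋₂=1):
  k=0: a=0, p=0, q=1
  k=1: a=2, p=1, q=2
  k=2: a=7, p=7, q=15
  k=3: a=14, p=99, q=212

99/212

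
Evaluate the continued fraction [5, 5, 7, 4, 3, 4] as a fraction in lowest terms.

10810/2081

Fold from the inside: start with 4/1.
  3 + 1/4 = 13/4
  4 + 4/13 = 56/13
  7 + 13/56 = 405/56
  5 + 56/405 = 2081/405
  5 + 405/2081 = 10810/2081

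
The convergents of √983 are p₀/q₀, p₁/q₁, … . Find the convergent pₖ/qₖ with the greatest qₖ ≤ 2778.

83618/2667

√983 = [31; 2, 1, 5, 31, 5, 1, 2, 62, …] (period length 8).
Convergents:
  p_0/q_0 = 31/1
  p_1/q_1 = 63/2
  p_2/q_2 = 94/3
  p_3/q_3 = 533/17
  p_4/q_4 = 16617/530
  p_5/q_5 = 83618/2667
  p_6/q_6 = 100235/3197
q_5 = 2667 ≤ 2778 < 3197 = q_6, so the answer is 83618/2667.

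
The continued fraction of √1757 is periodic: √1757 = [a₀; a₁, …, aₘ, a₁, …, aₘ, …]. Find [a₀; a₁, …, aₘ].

a₀ = ⌊√1757⌋ = 41.
With m₀=0, d₀=1 and mₖ₊₁ = dₖaₖ − mₖ, dₖ₊₁ = (n − mₖ₊₁²)/dₖ, aₖ₊₁ = ⌊(a₀+mₖ₊₁)/dₖ₊₁⌋:
  k=1: m=41, d=76, a=1
  k=2: m=35, d=7, a=10
  k=3: m=35, d=76, a=1
  k=4: m=41, d=1, a=82
d=1 and a=2a₀=82 at k=4, so the next step gives (m, d) = (41, 76) again — its k=1 value — and the period has length 4.

[41; 1, 10, 1, 82]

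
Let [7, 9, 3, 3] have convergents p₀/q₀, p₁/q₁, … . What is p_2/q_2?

Using pₖ = aₖpₖ₋₁ + pₖ₋₂, qₖ = aₖqₖ₋₁ + qₖ₋₂ (with p₋₁=1, p₋₂=0, q₋₁=0, q₋₂=1):
  k=0: a=7, p=7, q=1
  k=1: a=9, p=64, q=9
  k=2: a=3, p=199, q=28

199/28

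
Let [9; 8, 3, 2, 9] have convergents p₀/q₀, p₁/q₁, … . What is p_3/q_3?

Using pₖ = aₖpₖ₋₁ + pₖ₋₂, qₖ = aₖqₖ₋₁ + qₖ₋₂ (with p₋₁=1, p₋₂=0, q₋₁=0, q₋₂=1):
  k=0: a=9, p=9, q=1
  k=1: a=8, p=73, q=8
  k=2: a=3, p=228, q=25
  k=3: a=2, p=529, q=58

529/58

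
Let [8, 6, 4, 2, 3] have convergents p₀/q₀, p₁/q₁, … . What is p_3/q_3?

457/56

Using pₖ = aₖpₖ₋₁ + pₖ₋₂, qₖ = aₖqₖ₋₁ + qₖ₋₂ (with p₋₁=1, p₋₂=0, q₋₁=0, q₋₂=1):
  k=0: a=8, p=8, q=1
  k=1: a=6, p=49, q=6
  k=2: a=4, p=204, q=25
  k=3: a=2, p=457, q=56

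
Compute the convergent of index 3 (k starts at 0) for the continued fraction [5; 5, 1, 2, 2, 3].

Using pₖ = aₖpₖ₋₁ + pₖ₋₂, qₖ = aₖqₖ₋₁ + qₖ₋₂ (with p₋₁=1, p₋₂=0, q₋₁=0, q₋₂=1):
  k=0: a=5, p=5, q=1
  k=1: a=5, p=26, q=5
  k=2: a=1, p=31, q=6
  k=3: a=2, p=88, q=17

88/17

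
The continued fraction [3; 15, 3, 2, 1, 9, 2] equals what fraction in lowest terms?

Fold from the inside: start with 2/1.
  9 + 1/2 = 19/2
  1 + 2/19 = 21/19
  2 + 19/21 = 61/21
  3 + 21/61 = 204/61
  15 + 61/204 = 3121/204
  3 + 204/3121 = 9567/3121

9567/3121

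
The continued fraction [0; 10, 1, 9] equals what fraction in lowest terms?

10/109

Using pₖ = aₖpₖ₋₁ + pₖ₋₂ and qₖ = aₖqₖ₋₁ + qₖ₋₂:
  k=0: a=0, p=0, q=1
  k=1: a=10, p=1, q=10
  k=2: a=1, p=1, q=11
  k=3: a=9, p=10, q=109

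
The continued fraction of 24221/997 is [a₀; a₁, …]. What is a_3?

2

24221 = 24·997 + 293   →  a_0 = 24
997 = 3·293 + 118   →  a_1 = 3
293 = 2·118 + 57   →  a_2 = 2
118 = 2·57 + 4   →  a_3 = 2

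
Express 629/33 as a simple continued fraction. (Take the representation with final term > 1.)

[19; 16, 2]

629 = 19×33 + 2
33 = 16×2 + 1
2 = 2×1 + 0  (stop)
So 629/33 = [19; 16, 2].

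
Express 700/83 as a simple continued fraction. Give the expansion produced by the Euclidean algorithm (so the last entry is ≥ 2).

[8; 2, 3, 3, 1, 2]

700 = 8·83 + 36
83 = 2·36 + 11
36 = 3·11 + 3
11 = 3·3 + 2
3 = 1·2 + 1
2 = 2·1 + 0  (stop)
So 700/83 = [8; 2, 3, 3, 1, 2].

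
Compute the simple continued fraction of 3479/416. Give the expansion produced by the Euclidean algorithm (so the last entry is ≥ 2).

[8; 2, 1, 3, 12, 3]

3479 = 8·416 + 151
416 = 2·151 + 114
151 = 1·114 + 37
114 = 3·37 + 3
37 = 12·3 + 1
3 = 3·1 + 0  (stop)
So 3479/416 = [8; 2, 1, 3, 12, 3].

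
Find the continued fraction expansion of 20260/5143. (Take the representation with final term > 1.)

20260 = 3*5143 + 4831
5143 = 1*4831 + 312
4831 = 15*312 + 151
312 = 2*151 + 10
151 = 15*10 + 1
10 = 10*1 + 0  (stop)
So 20260/5143 = [3; 1, 15, 2, 15, 10].

[3; 1, 15, 2, 15, 10]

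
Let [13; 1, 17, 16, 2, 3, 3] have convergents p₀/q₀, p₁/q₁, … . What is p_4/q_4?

Using pₖ = aₖpₖ₋₁ + pₖ₋₂, qₖ = aₖqₖ₋₁ + qₖ₋₂ (with p₋₁=1, p₋₂=0, q₋₁=0, q₋₂=1):
  k=0: a=13, p=13, q=1
  k=1: a=1, p=14, q=1
  k=2: a=17, p=251, q=18
  k=3: a=16, p=4030, q=289
  k=4: a=2, p=8311, q=596

8311/596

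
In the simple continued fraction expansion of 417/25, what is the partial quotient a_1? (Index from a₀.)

417 = 16·25 + 17   →  a_0 = 16
25 = 1·17 + 8   →  a_1 = 1

1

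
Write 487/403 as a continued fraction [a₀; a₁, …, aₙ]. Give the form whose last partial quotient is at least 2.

487 = 1*403 + 84
403 = 4*84 + 67
84 = 1*67 + 17
67 = 3*17 + 16
17 = 1*16 + 1
16 = 16*1 + 0  (stop)
So 487/403 = [1; 4, 1, 3, 1, 16].

[1; 4, 1, 3, 1, 16]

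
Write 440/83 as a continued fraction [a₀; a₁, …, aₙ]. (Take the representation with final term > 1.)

440 = 5*83 + 25
83 = 3*25 + 8
25 = 3*8 + 1
8 = 8*1 + 0  (stop)
So 440/83 = [5; 3, 3, 8].

[5; 3, 3, 8]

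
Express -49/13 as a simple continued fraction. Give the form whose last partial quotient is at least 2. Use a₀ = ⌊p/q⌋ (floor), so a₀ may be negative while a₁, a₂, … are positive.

[-4; 4, 3]

-49 = -4×13 + 3
13 = 4×3 + 1
3 = 3×1 + 0  (stop)
So -49/13 = [-4; 4, 3].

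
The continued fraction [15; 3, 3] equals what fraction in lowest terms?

153/10

Using pₖ = aₖpₖ₋₁ + pₖ₋₂ and qₖ = aₖqₖ₋₁ + qₖ₋₂:
  k=0: a=15, p=15, q=1
  k=1: a=3, p=46, q=3
  k=2: a=3, p=153, q=10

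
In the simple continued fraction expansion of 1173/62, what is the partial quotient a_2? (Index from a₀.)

1173 = 18·62 + 57   →  a_0 = 18
62 = 1·57 + 5   →  a_1 = 1
57 = 11·5 + 2   →  a_2 = 11

11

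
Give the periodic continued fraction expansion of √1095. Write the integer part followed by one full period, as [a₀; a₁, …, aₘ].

[33; 11, 66]

a₀ = ⌊√1095⌋ = 33.
With m₀=0, d₀=1 and mₖ₊₁ = dₖaₖ − mₖ, dₖ₊₁ = (n − mₖ₊₁²)/dₖ, aₖ₊₁ = ⌊(a₀+mₖ₊₁)/dₖ₊₁⌋:
  k=1: m=33, d=6, a=11
  k=2: m=33, d=1, a=66
d=1 and a=2a₀=66 at k=2, so the next step gives (m, d) = (33, 6) again — its k=1 value — and the period has length 2.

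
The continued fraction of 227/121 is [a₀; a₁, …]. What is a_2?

227 = 1·121 + 106   →  a_0 = 1
121 = 1·106 + 15   →  a_1 = 1
106 = 7·15 + 1   →  a_2 = 7

7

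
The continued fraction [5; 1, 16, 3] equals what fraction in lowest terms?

309/52

Fold from the inside: start with 3/1.
  16 + 1/3 = 49/3
  1 + 3/49 = 52/49
  5 + 49/52 = 309/52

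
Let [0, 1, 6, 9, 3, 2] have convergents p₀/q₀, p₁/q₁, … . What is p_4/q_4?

Using pₖ = aₖpₖ₋₁ + pₖ₋₂, qₖ = aₖqₖ₋₁ + qₖ₋₂ (with p₋₁=1, p₋₂=0, q₋₁=0, q₋₂=1):
  k=0: a=0, p=0, q=1
  k=1: a=1, p=1, q=1
  k=2: a=6, p=6, q=7
  k=3: a=9, p=55, q=64
  k=4: a=3, p=171, q=199

171/199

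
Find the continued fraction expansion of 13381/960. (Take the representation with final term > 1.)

13381 = 13·960 + 901
960 = 1·901 + 59
901 = 15·59 + 16
59 = 3·16 + 11
16 = 1·11 + 5
11 = 2·5 + 1
5 = 5·1 + 0  (stop)
So 13381/960 = [13; 1, 15, 3, 1, 2, 5].

[13; 1, 15, 3, 1, 2, 5]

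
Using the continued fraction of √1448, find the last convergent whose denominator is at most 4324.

√1448 = [38; 19, 76, …] (period length 2).
Convergents:
  p_0/q_0 = 38/1
  p_1/q_1 = 723/19
  p_2/q_2 = 54986/1445
  p_3/q_3 = 1045457/27474
q_2 = 1445 ≤ 4324 < 27474 = q_3, so the answer is 54986/1445.

54986/1445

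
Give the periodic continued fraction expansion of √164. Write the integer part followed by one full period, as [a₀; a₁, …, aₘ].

[12; 1, 4, 6, 4, 1, 24]

a₀ = ⌊√164⌋ = 12.
With m₀=0, d₀=1 and mₖ₊₁ = dₖaₖ − mₖ, dₖ₊₁ = (n − mₖ₊₁²)/dₖ, aₖ₊₁ = ⌊(a₀+mₖ₊₁)/dₖ₊₁⌋:
  k=1: m=12, d=20, a=1
  k=2: m=8, d=5, a=4
  k=3: m=12, d=4, a=6
  k=4: m=12, d=5, a=4
  k=5: m=8, d=20, a=1
  k=6: m=12, d=1, a=24
d=1 and a=2a₀=24 at k=6, so the next step gives (m, d) = (12, 20) again — its k=1 value — and the period has length 6.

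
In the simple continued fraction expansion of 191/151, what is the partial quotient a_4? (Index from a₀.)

191 = 1·151 + 40   →  a_0 = 1
151 = 3·40 + 31   →  a_1 = 3
40 = 1·31 + 9   →  a_2 = 1
31 = 3·9 + 4   →  a_3 = 3
9 = 2·4 + 1   →  a_4 = 2

2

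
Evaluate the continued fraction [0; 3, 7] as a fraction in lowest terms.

7/22

Using pₖ = aₖpₖ₋₁ + pₖ₋₂ and qₖ = aₖqₖ₋₁ + qₖ₋₂:
  k=0: a=0, p=0, q=1
  k=1: a=3, p=1, q=3
  k=2: a=7, p=7, q=22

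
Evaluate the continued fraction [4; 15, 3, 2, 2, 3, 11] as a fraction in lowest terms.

Using pₖ = aₖpₖ₋₁ + pₖ₋₂ and qₖ = aₖqₖ₋₁ + qₖ₋₂:
  k=0: a=4, p=4, q=1
  k=1: a=15, p=61, q=15
  k=2: a=3, p=187, q=46
  k=3: a=2, p=435, q=107
  k=4: a=2, p=1057, q=260
  k=5: a=3, p=3606, q=887
  k=6: a=11, p=40723, q=10017

40723/10017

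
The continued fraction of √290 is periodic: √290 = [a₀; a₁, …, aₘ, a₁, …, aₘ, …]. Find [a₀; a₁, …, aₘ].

a₀ = ⌊√290⌋ = 17.

[17; 34]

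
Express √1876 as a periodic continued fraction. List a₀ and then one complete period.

a₀ = ⌊√1876⌋ = 43.
With m₀=0, d₀=1 and mₖ₊₁ = dₖaₖ − mₖ, dₖ₊₁ = (n − mₖ₊₁²)/dₖ, aₖ₊₁ = ⌊(a₀+mₖ₊₁)/dₖ₊₁⌋:
  k=1: m=43, d=27, a=3
  k=2: m=38, d=16, a=5
  k=3: m=42, d=7, a=12
  k=4: m=42, d=16, a=5
  k=5: m=38, d=27, a=3
  k=6: m=43, d=1, a=86
d=1 and a=2a₀=86 at k=6, so the next step gives (m, d) = (43, 27) again — its k=1 value — and the period has length 6.

[43; 3, 5, 12, 5, 3, 86]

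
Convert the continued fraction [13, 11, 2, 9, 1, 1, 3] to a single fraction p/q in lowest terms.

21175/1618

Using pₖ = aₖpₖ₋₁ + pₖ₋₂ and qₖ = aₖqₖ₋₁ + qₖ₋₂:
  k=0: a=13, p=13, q=1
  k=1: a=11, p=144, q=11
  k=2: a=2, p=301, q=23
  k=3: a=9, p=2853, q=218
  k=4: a=1, p=3154, q=241
  k=5: a=1, p=6007, q=459
  k=6: a=3, p=21175, q=1618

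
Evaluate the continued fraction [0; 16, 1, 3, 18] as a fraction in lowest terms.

73/1223

Using pₖ = aₖpₖ₋₁ + pₖ₋₂ and qₖ = aₖqₖ₋₁ + qₖ₋₂:
  k=0: a=0, p=0, q=1
  k=1: a=16, p=1, q=16
  k=2: a=1, p=1, q=17
  k=3: a=3, p=4, q=67
  k=4: a=18, p=73, q=1223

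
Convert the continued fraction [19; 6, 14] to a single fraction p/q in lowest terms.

Using pₖ = aₖpₖ₋₁ + pₖ₋₂ and qₖ = aₖqₖ₋₁ + qₖ₋₂:
  k=0: a=19, p=19, q=1
  k=1: a=6, p=115, q=6
  k=2: a=14, p=1629, q=85

1629/85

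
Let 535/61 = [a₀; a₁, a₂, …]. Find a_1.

1

535 = 8·61 + 47   →  a_0 = 8
61 = 1·47 + 14   →  a_1 = 1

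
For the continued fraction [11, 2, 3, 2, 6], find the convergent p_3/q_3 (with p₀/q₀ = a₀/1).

183/16

Using pₖ = aₖpₖ₋₁ + pₖ₋₂, qₖ = aₖqₖ₋₁ + qₖ₋₂ (with p₋₁=1, p₋₂=0, q₋₁=0, q₋₂=1):
  k=0: a=11, p=11, q=1
  k=1: a=2, p=23, q=2
  k=2: a=3, p=80, q=7
  k=3: a=2, p=183, q=16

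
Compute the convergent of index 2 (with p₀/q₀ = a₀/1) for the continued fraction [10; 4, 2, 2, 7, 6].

Using pₖ = aₖpₖ₋₁ + pₖ₋₂, qₖ = aₖqₖ₋₁ + qₖ₋₂ (with p₋₁=1, p₋₂=0, q₋₁=0, q₋₂=1):
  k=0: a=10, p=10, q=1
  k=1: a=4, p=41, q=4
  k=2: a=2, p=92, q=9

92/9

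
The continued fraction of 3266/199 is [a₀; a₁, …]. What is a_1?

2

3266 = 16·199 + 82   →  a_0 = 16
199 = 2·82 + 35   →  a_1 = 2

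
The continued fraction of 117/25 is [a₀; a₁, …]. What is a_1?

1

117 = 4·25 + 17   →  a_0 = 4
25 = 1·17 + 8   →  a_1 = 1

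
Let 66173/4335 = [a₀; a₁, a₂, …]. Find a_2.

66173 = 15·4335 + 1148   →  a_0 = 15
4335 = 3·1148 + 891   →  a_1 = 3
1148 = 1·891 + 257   →  a_2 = 1

1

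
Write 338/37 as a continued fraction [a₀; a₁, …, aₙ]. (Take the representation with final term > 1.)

338 = 9*37 + 5
37 = 7*5 + 2
5 = 2*2 + 1
2 = 2*1 + 0  (stop)
So 338/37 = [9; 7, 2, 2].

[9; 7, 2, 2]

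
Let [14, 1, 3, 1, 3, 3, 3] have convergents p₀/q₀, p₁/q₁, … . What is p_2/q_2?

59/4

Using pₖ = aₖpₖ₋₁ + pₖ₋₂, qₖ = aₖqₖ₋₁ + qₖ₋₂ (with p₋₁=1, p₋₂=0, q₋₁=0, q₋₂=1):
  k=0: a=14, p=14, q=1
  k=1: a=1, p=15, q=1
  k=2: a=3, p=59, q=4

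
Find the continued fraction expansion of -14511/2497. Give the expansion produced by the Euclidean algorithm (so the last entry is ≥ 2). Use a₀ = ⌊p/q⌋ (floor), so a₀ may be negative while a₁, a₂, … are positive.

[-6; 5, 3, 3, 6, 2, 3]

-14511 = -6*2497 + 471
2497 = 5*471 + 142
471 = 3*142 + 45
142 = 3*45 + 7
45 = 6*7 + 3
7 = 2*3 + 1
3 = 3*1 + 0  (stop)
So -14511/2497 = [-6; 5, 3, 3, 6, 2, 3].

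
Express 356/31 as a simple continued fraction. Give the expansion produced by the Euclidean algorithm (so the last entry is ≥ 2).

[11; 2, 15]

356 = 11×31 + 15
31 = 2×15 + 1
15 = 15×1 + 0  (stop)
So 356/31 = [11; 2, 15].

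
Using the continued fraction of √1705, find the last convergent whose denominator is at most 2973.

81551/1975

√1705 = [41; 3, 2, 3, 82, …] (period length 4).
Convergents:
  p_0/q_0 = 41/1
  p_1/q_1 = 124/3
  p_2/q_2 = 289/7
  p_3/q_3 = 991/24
  p_4/q_4 = 81551/1975
  p_5/q_5 = 245644/5949
q_4 = 1975 ≤ 2973 < 5949 = q_5, so the answer is 81551/1975.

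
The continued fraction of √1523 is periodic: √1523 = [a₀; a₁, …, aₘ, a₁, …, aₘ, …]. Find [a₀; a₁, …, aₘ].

a₀ = ⌊√1523⌋ = 39.
With m₀=0, d₀=1 and mₖ₊₁ = dₖaₖ − mₖ, dₖ₊₁ = (n − mₖ₊₁²)/dₖ, aₖ₊₁ = ⌊(a₀+mₖ₊₁)/dₖ₊₁⌋:
  k=1: m=39, d=2, a=39
  k=2: m=39, d=1, a=78
d=1 and a=2a₀=78 at k=2, so the next step gives (m, d) = (39, 2) again — its k=1 value — and the period has length 2.

[39; 39, 78]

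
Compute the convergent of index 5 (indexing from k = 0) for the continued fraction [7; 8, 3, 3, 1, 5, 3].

4436/623

Using pₖ = aₖpₖ₋₁ + pₖ₋₂, qₖ = aₖqₖ₋₁ + qₖ₋₂ (with p₋₁=1, p₋₂=0, q₋₁=0, q₋₂=1):
  k=0: a=7, p=7, q=1
  k=1: a=8, p=57, q=8
  k=2: a=3, p=178, q=25
  k=3: a=3, p=591, q=83
  k=4: a=1, p=769, q=108
  k=5: a=5, p=4436, q=623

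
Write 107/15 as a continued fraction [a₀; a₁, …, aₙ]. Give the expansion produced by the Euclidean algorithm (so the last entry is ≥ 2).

107 = 7×15 + 2
15 = 7×2 + 1
2 = 2×1 + 0  (stop)
So 107/15 = [7; 7, 2].

[7; 7, 2]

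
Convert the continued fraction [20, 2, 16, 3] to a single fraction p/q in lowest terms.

Using pₖ = aₖpₖ₋₁ + pₖ₋₂ and qₖ = aₖqₖ₋₁ + qₖ₋₂:
  k=0: a=20, p=20, q=1
  k=1: a=2, p=41, q=2
  k=2: a=16, p=676, q=33
  k=3: a=3, p=2069, q=101

2069/101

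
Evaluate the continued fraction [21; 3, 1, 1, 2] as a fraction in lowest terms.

Fold from the inside: start with 2/1.
  1 + 1/2 = 3/2
  1 + 2/3 = 5/3
  3 + 3/5 = 18/5
  21 + 5/18 = 383/18

383/18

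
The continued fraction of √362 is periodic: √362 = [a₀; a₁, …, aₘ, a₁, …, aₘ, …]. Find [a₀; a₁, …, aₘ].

a₀ = ⌊√362⌋ = 19.

[19; 38]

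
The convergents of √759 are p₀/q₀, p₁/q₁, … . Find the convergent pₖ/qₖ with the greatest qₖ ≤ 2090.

30608/1111

√759 = [27; 1, 1, 4, 1, 1, 54, …] (period length 6).
Convergents:
  p_0/q_0 = 27/1
  p_1/q_1 = 28/1
  p_2/q_2 = 55/2
  p_3/q_3 = 248/9
  p_4/q_4 = 303/11
  p_5/q_5 = 551/20
  p_6/q_6 = 30057/1091
  p_7/q_7 = 30608/1111
  p_8/q_8 = 60665/2202
q_7 = 1111 ≤ 2090 < 2202 = q_8, so the answer is 30608/1111.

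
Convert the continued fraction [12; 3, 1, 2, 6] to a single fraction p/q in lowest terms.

859/70

Fold from the inside: start with 6/1.
  2 + 1/6 = 13/6
  1 + 6/13 = 19/13
  3 + 13/19 = 70/19
  12 + 19/70 = 859/70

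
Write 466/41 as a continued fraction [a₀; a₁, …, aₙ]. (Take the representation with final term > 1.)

466 = 11×41 + 15
41 = 2×15 + 11
15 = 1×11 + 4
11 = 2×4 + 3
4 = 1×3 + 1
3 = 3×1 + 0  (stop)
So 466/41 = [11; 2, 1, 2, 1, 3].

[11; 2, 1, 2, 1, 3]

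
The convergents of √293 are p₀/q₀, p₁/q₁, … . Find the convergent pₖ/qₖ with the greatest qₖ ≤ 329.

2482/145

√293 = [17; 8, 1, 1, 8, 34, …] (period length 5).
Convergents:
  p_0/q_0 = 17/1
  p_1/q_1 = 137/8
  p_2/q_2 = 154/9
  p_3/q_3 = 291/17
  p_4/q_4 = 2482/145
  p_5/q_5 = 84679/4947
q_4 = 145 ≤ 329 < 4947 = q_5, so the answer is 2482/145.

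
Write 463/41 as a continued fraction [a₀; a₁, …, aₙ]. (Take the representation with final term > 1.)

[11; 3, 2, 2, 2]

463 = 11·41 + 12
41 = 3·12 + 5
12 = 2·5 + 2
5 = 2·2 + 1
2 = 2·1 + 0  (stop)
So 463/41 = [11; 3, 2, 2, 2].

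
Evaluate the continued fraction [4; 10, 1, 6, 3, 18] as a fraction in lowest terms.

17915/4378

Fold from the inside: start with 18/1.
  3 + 1/18 = 55/18
  6 + 18/55 = 348/55
  1 + 55/348 = 403/348
  10 + 348/403 = 4378/403
  4 + 403/4378 = 17915/4378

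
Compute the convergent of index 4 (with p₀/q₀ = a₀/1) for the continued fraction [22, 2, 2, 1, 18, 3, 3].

2938/131

Using pₖ = aₖpₖ₋₁ + pₖ₋₂, qₖ = aₖqₖ₋₁ + qₖ₋₂ (with p₋₁=1, p₋₂=0, q₋₁=0, q₋₂=1):
  k=0: a=22, p=22, q=1
  k=1: a=2, p=45, q=2
  k=2: a=2, p=112, q=5
  k=3: a=1, p=157, q=7
  k=4: a=18, p=2938, q=131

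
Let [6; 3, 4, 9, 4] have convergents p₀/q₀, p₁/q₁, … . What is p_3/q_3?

757/120

Using pₖ = aₖpₖ₋₁ + pₖ₋₂, qₖ = aₖqₖ₋₁ + qₖ₋₂ (with p₋₁=1, p₋₂=0, q₋₁=0, q₋₂=1):
  k=0: a=6, p=6, q=1
  k=1: a=3, p=19, q=3
  k=2: a=4, p=82, q=13
  k=3: a=9, p=757, q=120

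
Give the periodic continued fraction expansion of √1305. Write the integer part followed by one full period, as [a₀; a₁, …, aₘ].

[36; 8, 72]

a₀ = ⌊√1305⌋ = 36.
With m₀=0, d₀=1 and mₖ₊₁ = dₖaₖ − mₖ, dₖ₊₁ = (n − mₖ₊₁²)/dₖ, aₖ₊₁ = ⌊(a₀+mₖ₊₁)/dₖ₊₁⌋:
  k=1: m=36, d=9, a=8
  k=2: m=36, d=1, a=72
d=1 and a=2a₀=72 at k=2, so the next step gives (m, d) = (36, 9) again — its k=1 value — and the period has length 2.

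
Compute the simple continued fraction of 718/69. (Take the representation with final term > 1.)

718 = 10·69 + 28
69 = 2·28 + 13
28 = 2·13 + 2
13 = 6·2 + 1
2 = 2·1 + 0  (stop)
So 718/69 = [10; 2, 2, 6, 2].

[10; 2, 2, 6, 2]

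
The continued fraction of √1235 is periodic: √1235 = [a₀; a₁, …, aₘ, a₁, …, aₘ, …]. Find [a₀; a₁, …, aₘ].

[35; 7, 70]

a₀ = ⌊√1235⌋ = 35.
With m₀=0, d₀=1 and mₖ₊₁ = dₖaₖ − mₖ, dₖ₊₁ = (n − mₖ₊₁²)/dₖ, aₖ₊₁ = ⌊(a₀+mₖ₊₁)/dₖ₊₁⌋:
  k=1: m=35, d=10, a=7
  k=2: m=35, d=1, a=70
d=1 and a=2a₀=70 at k=2, so the next step gives (m, d) = (35, 10) again — its k=1 value — and the period has length 2.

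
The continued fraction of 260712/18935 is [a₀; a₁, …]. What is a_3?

260712 = 13·18935 + 14557   →  a_0 = 13
18935 = 1·14557 + 4378   →  a_1 = 1
14557 = 3·4378 + 1423   →  a_2 = 3
4378 = 3·1423 + 109   →  a_3 = 3

3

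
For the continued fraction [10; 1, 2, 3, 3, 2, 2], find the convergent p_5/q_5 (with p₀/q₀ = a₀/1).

Using pₖ = aₖpₖ₋₁ + pₖ₋₂, qₖ = aₖqₖ₋₁ + qₖ₋₂ (with p₋₁=1, p₋₂=0, q₋₁=0, q₋₂=1):
  k=0: a=10, p=10, q=1
  k=1: a=1, p=11, q=1
  k=2: a=2, p=32, q=3
  k=3: a=3, p=107, q=10
  k=4: a=3, p=353, q=33
  k=5: a=2, p=813, q=76

813/76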